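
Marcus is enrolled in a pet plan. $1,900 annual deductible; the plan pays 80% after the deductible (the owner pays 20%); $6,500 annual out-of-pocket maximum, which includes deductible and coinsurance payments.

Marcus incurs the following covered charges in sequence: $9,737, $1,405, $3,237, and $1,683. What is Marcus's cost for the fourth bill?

Claim 1 — $9,737: $1,900 finishes the deductible; $7,837 goes to coinsurance; 20% of $7,837 = $1,567.40. Owner pays $3,467.40; OOP now $3,467.40.
Claim 2 — $1,405: deductible already satisfied, so owner's share is 20% × $1,405 = $281. Owner pays $281; OOP now $3,748.40.
Claim 3 — $3,237: 20% coinsurance on $3,237 = $647.40. Cost to owner: $647.40. OOP to date $4,395.80.
Claim 4 — $1,683: deductible met; 20% of $1,683 = $336.60. Owner owes $336.60 (running OOP $4,732.40).

$336.60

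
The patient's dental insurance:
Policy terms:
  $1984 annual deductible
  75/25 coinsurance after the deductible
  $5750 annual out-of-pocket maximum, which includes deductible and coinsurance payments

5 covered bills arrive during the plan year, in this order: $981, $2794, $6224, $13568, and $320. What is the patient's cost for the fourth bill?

$1762.25

Claim 1 — $981: all of it applies to the deductible. Patient owes $981 (running OOP $981).
Claim 2 — $2794: deductible takes $1003, $1791 remains; coinsurance $1791 × 25% = $447.75. Cost to patient: $1450.75. OOP to date $2431.75.
Claim 3 — $6224: deductible met; 25% of $6224 = $1556. Patient pays $1556; OOP now $3987.75.
Claim 4 — $13568: deductible already satisfied, so patient's share is 25% × $13568 = $3392. OOP would hit $7379.75 > $5750, so the cap limits the patient to $5750 − $3987.75 = $1762.25.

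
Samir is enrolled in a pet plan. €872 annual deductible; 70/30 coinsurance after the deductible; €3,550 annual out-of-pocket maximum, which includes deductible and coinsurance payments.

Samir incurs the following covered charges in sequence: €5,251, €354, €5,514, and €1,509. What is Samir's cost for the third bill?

Claim 1 (€5,251): €872 finishes the deductible; €4,379 goes to coinsurance; 30% of €4,379 = €1,313.70. Owner owes €2,185.70 (running OOP €2,185.70).
Claim 2 (€354): deductible already satisfied, so owner's share is 30% × €354 = €106.20. Owner pays €106.20; OOP now €2,291.90.
Claim 3 (€5,514): 30% coinsurance on €5,514 = €1,654.20. That would push OOP to €3,946.10, over the €3,550 cap, so owner pays €3,550 − €2,291.90 = €1,258.10.

€1,258.10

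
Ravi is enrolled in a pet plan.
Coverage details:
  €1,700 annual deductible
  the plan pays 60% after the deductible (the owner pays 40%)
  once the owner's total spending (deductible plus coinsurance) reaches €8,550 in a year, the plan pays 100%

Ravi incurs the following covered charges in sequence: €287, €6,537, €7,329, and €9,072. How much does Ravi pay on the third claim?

Claim 1 — €287: fully absorbed by the deductible. Owner pays €287; OOP now €287.
Claim 2 — €6,537: €1,413 to deductible, leaving €5,124; coinsurance €5,124 × 40% = €2,049.60. Owner owes €3,462.60 (running OOP €3,749.60).
Claim 3 — €7,329: deductible met; 40% of €7,329 = €2,931.60. Cost to owner: €2,931.60. OOP to date €6,681.20.

€2,931.60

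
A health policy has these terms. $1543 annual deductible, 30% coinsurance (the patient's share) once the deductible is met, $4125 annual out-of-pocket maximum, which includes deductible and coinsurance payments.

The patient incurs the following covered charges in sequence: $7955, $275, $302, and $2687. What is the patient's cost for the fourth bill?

$485.30

Claim 1 — $7955: $1543 finishes the deductible; $6412 goes to coinsurance; patient's 30% is $1923.60. Patient owes $3466.60 (running OOP $3466.60).
Claim 2 — $275: deductible met; 30% of $275 = $82.50. Cost to patient: $82.50. OOP to date $3549.10.
Claim 3 — $302: deductible met; 30% of $302 = $90.60. Cost to patient: $90.60. OOP to date $3639.70.
Claim 4 — $2687: deductible already satisfied, so patient's share is 30% × $2687 = $806.10. That would push OOP to $4445.80, over the $4125 cap, so patient pays $4125 − $3639.70 = $485.30.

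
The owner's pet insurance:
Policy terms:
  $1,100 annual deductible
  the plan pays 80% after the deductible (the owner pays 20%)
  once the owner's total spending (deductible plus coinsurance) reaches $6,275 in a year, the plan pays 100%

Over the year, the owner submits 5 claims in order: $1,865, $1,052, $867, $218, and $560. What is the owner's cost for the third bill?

Claim 1 — $1,865: $1,100 finishes the deductible; $765 goes to coinsurance; owner's 20% is $153. Cost to owner: $1,253. OOP to date $1,253.
Claim 2 — $1,052: 20% coinsurance on $1,052 = $210.40. Owner pays $210.40; OOP now $1,463.40.
Claim 3 — $867: deductible already satisfied, so owner's share is 20% × $867 = $173.40. Cost to owner: $173.40. OOP to date $1,636.80.

$173.40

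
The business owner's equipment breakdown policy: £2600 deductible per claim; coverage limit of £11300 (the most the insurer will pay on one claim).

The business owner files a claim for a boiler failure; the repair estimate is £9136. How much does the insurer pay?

£6536

Less the £2600 deductible: £9136 − £2600 = £6536.
That's under the £11300 cap, so the insurer reimburses the full £6536.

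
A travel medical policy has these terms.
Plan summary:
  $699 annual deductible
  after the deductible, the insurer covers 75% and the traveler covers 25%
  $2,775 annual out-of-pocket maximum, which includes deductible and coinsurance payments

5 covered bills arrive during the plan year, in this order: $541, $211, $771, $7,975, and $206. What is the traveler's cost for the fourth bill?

Claim 1 — $541: fully absorbed by the deductible. Cost to traveler: $541. OOP to date $541.
Claim 2 — $211: $158 to deductible, leaving $53; traveler's 25% is $13.25. Traveler pays $171.25; OOP now $712.25.
Claim 3 — $771: deductible met; 25% of $771 = $192.75. Traveler owes $192.75 (running OOP $905).
Claim 4 — $7,975: 25% coinsurance on $7,975 = $1,993.75. Adding that to $905 gives $2,898.75, past the $2,775 cap; traveler pays only $2,775 − $905 = $1,870.

$1,870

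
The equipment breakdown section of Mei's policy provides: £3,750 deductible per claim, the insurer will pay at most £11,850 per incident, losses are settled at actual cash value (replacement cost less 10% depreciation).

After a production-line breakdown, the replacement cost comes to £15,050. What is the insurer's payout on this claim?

£9,795

At 10% depreciation, ACV = £15,050 − £1,505 = £13,545.
Subtract the deductible: £13,545 − £3,750 = £9,795.
£9,795 is within the £11,850 limit, so the insurer pays £9,795.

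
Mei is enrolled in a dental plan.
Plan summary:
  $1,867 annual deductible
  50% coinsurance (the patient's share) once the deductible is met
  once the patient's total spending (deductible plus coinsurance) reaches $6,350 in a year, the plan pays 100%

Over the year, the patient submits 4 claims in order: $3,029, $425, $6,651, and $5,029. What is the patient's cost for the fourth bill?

$364

Bill 1, $3,029: deductible takes $1,867, $1,162 remains; 50% of $1,162 = $581. Patient pays $2,448; OOP now $2,448.
Bill 2, $425: 50% coinsurance on $425 = $212.50. Patient pays $212.50; OOP now $2,660.50.
Bill 3, $6,651: deductible already satisfied, so patient's share is 50% × $6,651 = $3,325.50. Cost to patient: $3,325.50. OOP to date $5,986.
Bill 4, $5,029: deductible already satisfied, so patient's share is 50% × $5,029 = $2,514.50. Adding that to $5,986 gives $8,500.50, past the $6,350 cap; patient pays only $6,350 − $5,986 = $364.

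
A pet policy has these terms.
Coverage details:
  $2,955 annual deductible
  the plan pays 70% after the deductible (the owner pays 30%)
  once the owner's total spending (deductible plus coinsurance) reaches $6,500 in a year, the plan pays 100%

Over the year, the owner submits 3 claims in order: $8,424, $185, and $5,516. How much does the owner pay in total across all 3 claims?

$6,306

Claim 1 — $8,424: $2,955 finishes the deductible; $5,469 goes to coinsurance; 30% of $5,469 = $1,640.70. Owner owes $4,595.70 (running OOP $4,595.70).
Claim 2 — $185: deductible already satisfied, so owner's share is 30% × $185 = $55.50. Cost to owner: $55.50. OOP to date $4,651.20.
Claim 3 — $5,516: deductible already satisfied, so owner's share is 30% × $5,516 = $1,654.80. Owner pays $1,654.80; OOP now $6,306.
Total paid by the owner: $4,595.70 + $55.50 + $1,654.80 = $6,306.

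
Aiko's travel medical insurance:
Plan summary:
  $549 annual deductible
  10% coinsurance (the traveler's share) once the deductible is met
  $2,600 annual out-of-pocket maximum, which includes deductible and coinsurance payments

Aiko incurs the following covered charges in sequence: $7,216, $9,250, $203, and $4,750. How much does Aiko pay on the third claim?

$20.30

Claim 1 ($7,216): $549 finishes the deductible; $6,667 goes to coinsurance; 10% of $6,667 = $666.70. Traveler owes $1,215.70 (running OOP $1,215.70).
Claim 2 ($9,250): deductible met; 10% of $9,250 = $925. Traveler pays $925; OOP now $2,140.70.
Claim 3 ($203): deductible met; 10% of $203 = $20.30. Traveler owes $20.30 (running OOP $2,161).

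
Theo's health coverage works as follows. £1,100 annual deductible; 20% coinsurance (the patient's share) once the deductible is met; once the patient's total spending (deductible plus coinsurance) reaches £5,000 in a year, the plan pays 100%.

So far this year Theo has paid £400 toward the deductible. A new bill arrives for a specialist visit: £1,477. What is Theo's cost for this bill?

£400 of the £1,100 deductible is already met, leaving £700.
The remaining £777 (= £1,477 − £700) moves to coinsurance.
Patient's 20% share of £777 is £155.40.
That puts the patient's cost at £700 + £155.40 = £855.40 before any cap.
Year-to-date out-of-pocket becomes £400 + £855.40 = £1,255.40, still under the £5,000 maximum, so no cap applies.

£855.40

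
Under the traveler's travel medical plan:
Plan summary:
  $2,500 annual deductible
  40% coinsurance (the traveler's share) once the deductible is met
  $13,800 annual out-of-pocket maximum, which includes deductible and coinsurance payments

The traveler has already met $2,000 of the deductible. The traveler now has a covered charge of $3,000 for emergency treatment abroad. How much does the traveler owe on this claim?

$1,500

Deductible still to meet: $2,500 − $2,000 = $500.
That leaves $3,000 − $500 = $2,500 for coinsurance.
40% of $2,500 = $1,000 falls to the traveler.
That puts the traveler's cost at $500 + $1,000 = $1,500 before any cap.
Total out-of-pocket so far would be $2,000 + $1,500 = $3,500, below the $13,800 cap — no reduction.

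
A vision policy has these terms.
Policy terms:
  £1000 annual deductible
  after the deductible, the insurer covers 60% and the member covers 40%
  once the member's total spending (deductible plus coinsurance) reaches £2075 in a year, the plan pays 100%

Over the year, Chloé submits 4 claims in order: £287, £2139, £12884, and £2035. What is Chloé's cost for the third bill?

£504.60

Claim 1 — £287: all of it applies to the deductible. Member pays £287; OOP now £287.
Claim 2 — £2139: £713 to deductible, leaving £1426; 40% of £1426 = £570.40. Member owes £1283.40 (running OOP £1570.40).
Claim 3 — £12884: deductible already satisfied, so member's share is 40% × £12884 = £5153.60. Adding that to £1570.40 gives £6724, past the £2075 cap; member pays only £2075 − £1570.40 = £504.60.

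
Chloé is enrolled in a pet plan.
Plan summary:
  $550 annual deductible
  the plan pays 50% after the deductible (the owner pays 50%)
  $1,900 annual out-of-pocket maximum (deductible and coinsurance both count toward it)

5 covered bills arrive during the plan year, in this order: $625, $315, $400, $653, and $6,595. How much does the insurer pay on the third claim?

$200

#1 ($625): $550 to deductible, leaving $75; coinsurance $75 × 50% = $37.50. Cost to owner: $587.50. OOP to date $587.50. Insurer: $625 − $587.50 = $37.50.
#2 ($315): 50% coinsurance on $315 = $157.50. Owner owes $157.50 (running OOP $745). Plan pays $315 − $157.50 = $157.50.
#3 ($400): deductible met; 50% of $400 = $200. Owner owes $200 (running OOP $945). Insurer: $400 − $200 = $200.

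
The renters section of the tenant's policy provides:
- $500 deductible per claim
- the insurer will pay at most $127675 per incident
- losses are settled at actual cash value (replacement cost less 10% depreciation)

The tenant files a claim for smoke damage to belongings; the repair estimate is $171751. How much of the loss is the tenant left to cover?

At 10% depreciation, ACV = $171751 − $17175.10 = $154575.90.
Subtract the deductible: $154575.90 − $500 = $154075.90.
Since $154075.90 > $127675, the payout is capped at $127675.
The tenant bears the rest of the original loss: $171751 − $127675 = $44076.

$44076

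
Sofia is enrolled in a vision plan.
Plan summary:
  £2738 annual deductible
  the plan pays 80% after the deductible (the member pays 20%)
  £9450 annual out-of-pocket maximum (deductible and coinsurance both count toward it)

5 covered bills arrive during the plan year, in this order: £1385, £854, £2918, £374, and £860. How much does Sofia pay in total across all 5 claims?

£3468.60

Claim 1 — £1385: fully absorbed by the deductible. Member owes £1385 (running OOP £1385).
Claim 2 — £854: fully absorbed by the deductible. Member owes £854 (running OOP £2239).
Claim 3 — £2918: deductible takes £499, £2419 remains; member's 20% is £483.80. Cost to member: £982.80. OOP to date £3221.80.
Claim 4 — £374: 20% coinsurance on £374 = £74.80. Cost to member: £74.80. OOP to date £3296.60.
Claim 5 — £860: deductible already satisfied, so member's share is 20% × £860 = £172. Member pays £172; OOP now £3468.60.
Summing the member's payments: £1385 + £854 + £982.80 + £74.80 + £172 = £3468.60.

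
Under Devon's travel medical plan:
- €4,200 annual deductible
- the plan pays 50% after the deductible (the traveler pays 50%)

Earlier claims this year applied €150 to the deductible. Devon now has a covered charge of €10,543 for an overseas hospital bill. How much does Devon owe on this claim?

Deductible still to meet: €4,200 − €150 = €4,050.
After the €4,050 deductible portion, €10,543 − €4,050 = €6,493 is subject to coinsurance.
Coinsurance: €6,493 × 50% = €3,246.50.
Traveler responsibility: €4,050 + €3,246.50 = €7,296.50.

€7,296.50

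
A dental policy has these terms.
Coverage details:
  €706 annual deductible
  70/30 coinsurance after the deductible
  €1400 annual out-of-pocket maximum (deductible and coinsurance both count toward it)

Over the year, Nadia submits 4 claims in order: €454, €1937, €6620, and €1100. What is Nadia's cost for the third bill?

€188.50

Bill 1, €454: fully absorbed by the deductible. Patient pays €454; OOP now €454.
Bill 2, €1937: €252 finishes the deductible; €1685 goes to coinsurance; coinsurance €1685 × 30% = €505.50. Patient pays €757.50; OOP now €1211.50.
Bill 3, €6620: deductible met; 30% of €6620 = €1986. That would push OOP to €3197.50, over the €1400 cap, so patient pays €1400 − €1211.50 = €188.50.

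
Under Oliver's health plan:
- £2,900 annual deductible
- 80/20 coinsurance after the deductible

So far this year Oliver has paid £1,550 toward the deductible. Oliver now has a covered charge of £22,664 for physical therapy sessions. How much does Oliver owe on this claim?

Remaining deductible: £2,900 − £1,550 = £1,350.
The remaining £21,314 (= £22,664 − £1,350) moves to coinsurance.
Patient's 20% share of £21,314 is £4,262.80.
Patient responsibility: £1,350 + £4,262.80 = £5,612.80.

£5,612.80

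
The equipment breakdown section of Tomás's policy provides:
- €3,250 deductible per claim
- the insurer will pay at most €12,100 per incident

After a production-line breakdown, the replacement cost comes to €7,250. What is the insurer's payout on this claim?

€4,000

After the deductible, €7,250 − €3,250 = €4,000 remains.
€4,000 ≤ €12,100, so the limit doesn't bind; insurer pays €4,000.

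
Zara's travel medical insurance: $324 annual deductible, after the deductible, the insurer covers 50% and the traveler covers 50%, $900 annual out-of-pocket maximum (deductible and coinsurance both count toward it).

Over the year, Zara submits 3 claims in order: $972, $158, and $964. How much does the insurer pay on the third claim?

$791

Bill 1, $972: deductible takes $324, $648 remains; coinsurance $648 × 50% = $324. Traveler pays $648; OOP now $648. Plan pays $972 − $648 = $324.
Bill 2, $158: 50% coinsurance on $158 = $79. Traveler pays $79; OOP now $727. Insurer: $158 − $79 = $79.
Bill 3, $964: deductible met; 50% of $964 = $482. OOP would hit $1209 > $900, so the cap limits the traveler to $900 − $727 = $173. Insurer: $964 − $173 = $791.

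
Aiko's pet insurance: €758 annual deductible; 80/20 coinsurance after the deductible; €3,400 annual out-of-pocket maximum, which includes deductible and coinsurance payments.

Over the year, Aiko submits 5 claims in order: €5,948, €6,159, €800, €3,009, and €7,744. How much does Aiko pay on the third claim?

Claim 1 (€5,948): €758 to deductible, leaving €5,190; coinsurance €5,190 × 20% = €1,038. Owner pays €1,796; OOP now €1,796.
Claim 2 (€6,159): deductible met; 20% of €6,159 = €1,231.80. Cost to owner: €1,231.80. OOP to date €3,027.80.
Claim 3 (€800): deductible already satisfied, so owner's share is 20% × €800 = €160. Owner owes €160 (running OOP €3,187.80).

€160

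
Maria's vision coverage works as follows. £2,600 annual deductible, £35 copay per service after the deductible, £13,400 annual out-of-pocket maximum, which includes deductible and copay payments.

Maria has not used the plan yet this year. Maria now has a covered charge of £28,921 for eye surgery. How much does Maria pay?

Deductible not yet touched, so the first £2,600 of the bill goes to the deductible.
The remaining £26,321 (= £28,921 − £2,600) moves to the copay.
Copay on this service: £35.
Member responsibility before any cap: £2,600 + £35 = £2,635.
Total out-of-pocket so far would be £0 + £2,635 = £2,635, below the £13,400 cap — no reduction.

£2,635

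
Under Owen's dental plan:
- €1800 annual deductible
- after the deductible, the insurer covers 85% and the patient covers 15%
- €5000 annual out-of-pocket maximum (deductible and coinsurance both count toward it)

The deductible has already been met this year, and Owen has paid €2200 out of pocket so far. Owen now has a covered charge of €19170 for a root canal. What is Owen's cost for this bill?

€2800

The deductible is already satisfied, so the full bill goes to coinsurance.
Coinsurance: €19170 × 15% = €2875.50.
Year-to-date out-of-pocket would reach €2200 + €2875.50 = €5075.50, above the €5000 maximum, so the patient pays only €5000 − €2200 = €2800.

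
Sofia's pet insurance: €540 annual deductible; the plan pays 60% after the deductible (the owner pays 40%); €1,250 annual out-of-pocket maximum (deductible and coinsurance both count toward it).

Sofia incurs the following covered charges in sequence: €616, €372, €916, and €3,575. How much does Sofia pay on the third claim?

#1 (€616): €540 to deductible, leaving €76; coinsurance €76 × 40% = €30.40. Cost to owner: €570.40. OOP to date €570.40.
#2 (€372): deductible already satisfied, so owner's share is 40% × €372 = €148.80. Cost to owner: €148.80. OOP to date €719.20.
#3 (€916): 40% coinsurance on €916 = €366.40. Owner owes €366.40 (running OOP €1,085.60).

€366.40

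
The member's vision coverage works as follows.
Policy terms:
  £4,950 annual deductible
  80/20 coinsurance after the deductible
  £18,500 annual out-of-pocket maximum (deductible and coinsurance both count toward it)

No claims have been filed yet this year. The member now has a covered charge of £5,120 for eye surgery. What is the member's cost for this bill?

£4,984

The full £4,950 deductible is still open; £4,950 of this bill applies to it.
That leaves £5,120 − £4,950 = £170 for coinsurance.
Member's 20% share of £170 is £34.
Member responsibility before any cap: £4,950 + £34 = £4,984.
Total out-of-pocket so far would be £0 + £4,984 = £4,984, below the £18,500 cap — no reduction.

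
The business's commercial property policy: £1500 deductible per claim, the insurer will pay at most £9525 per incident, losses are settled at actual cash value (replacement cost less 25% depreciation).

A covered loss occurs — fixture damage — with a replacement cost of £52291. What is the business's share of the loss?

At 25% depreciation, ACV = £52291 − £13072.75 = £39218.25.
After the deductible, £39218.25 − £1500 = £37718.25 remains.
Since £37718.25 > £9525, the payout is capped at £9525.
The business bears the rest of the original loss: £52291 − £9525 = £42766.

£42766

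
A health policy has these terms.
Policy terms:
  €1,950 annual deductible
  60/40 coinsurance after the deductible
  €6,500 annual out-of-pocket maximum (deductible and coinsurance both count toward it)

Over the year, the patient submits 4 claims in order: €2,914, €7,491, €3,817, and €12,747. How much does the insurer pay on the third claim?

€2,649

Claim 1 (€2,914): deductible takes €1,950, €964 remains; 40% of €964 = €385.60. Patient pays €2,335.60; OOP now €2,335.60. Plan pays €2,914 − €2,335.60 = €578.40.
Claim 2 (€7,491): 40% coinsurance on €7,491 = €2,996.40. Patient owes €2,996.40 (running OOP €5,332). Plan pays €7,491 − €2,996.40 = €4,494.60.
Claim 3 (€3,817): 40% coinsurance on €3,817 = €1,526.80. OOP would hit €6,858.80 > €6,500, so the cap limits the patient to €6,500 − €5,332 = €1,168. Plan pays €3,817 − €1,168 = €2,649.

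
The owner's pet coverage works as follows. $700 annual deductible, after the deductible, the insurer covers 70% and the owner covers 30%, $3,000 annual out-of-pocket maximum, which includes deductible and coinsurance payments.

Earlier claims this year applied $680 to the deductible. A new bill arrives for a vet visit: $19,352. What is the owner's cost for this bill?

$680 of the $700 deductible is already met, leaving $20.
After the $20 deductible portion, $19,352 − $20 = $19,332 is subject to coinsurance.
30% of $19,332 = $5,799.60 falls to the owner.
That puts the owner's cost at $20 + $5,799.60 = $5,819.60 before any cap.
That would bring total out-of-pocket to $6,499.60, past the $3,000 cap. The owner is capped at $3,000 − $680 = $2,320 on this claim.

$2,320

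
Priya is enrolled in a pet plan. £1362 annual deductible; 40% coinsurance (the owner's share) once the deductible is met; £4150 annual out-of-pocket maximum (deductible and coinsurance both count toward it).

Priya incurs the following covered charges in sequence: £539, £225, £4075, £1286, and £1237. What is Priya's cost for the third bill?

Claim 1 — £539: fully absorbed by the deductible. Owner pays £539; OOP now £539.
Claim 2 — £225: entire amount goes to the deductible. Owner pays £225; OOP now £764.
Claim 3 — £4075: deductible takes £598, £3477 remains; owner's 40% is £1390.80. Owner pays £1988.80; OOP now £2752.80.

£1988.80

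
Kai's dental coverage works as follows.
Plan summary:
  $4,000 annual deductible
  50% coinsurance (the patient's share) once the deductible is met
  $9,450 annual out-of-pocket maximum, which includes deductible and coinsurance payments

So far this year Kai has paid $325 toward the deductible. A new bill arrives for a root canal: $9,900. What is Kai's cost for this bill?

$6,787.50

Deductible still to meet: $4,000 − $325 = $3,675.
That leaves $9,900 − $3,675 = $6,225 for coinsurance.
Coinsurance: $6,225 × 50% = $3,112.50.
So the patient owes $3,675 + $3,112.50 = $6,787.50 before any cap.
Total out-of-pocket so far would be $325 + $6,787.50 = $7,112.50, below the $9,450 cap — no reduction.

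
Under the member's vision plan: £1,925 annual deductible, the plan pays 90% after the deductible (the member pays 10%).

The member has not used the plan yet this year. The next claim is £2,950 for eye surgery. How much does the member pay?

£2,027.50

Deductible not yet touched, so the first £1,925 of the bill goes to the deductible.
That leaves £2,950 − £1,925 = £1,025 for coinsurance.
Member's 10% share of £1,025 is £102.50.
That puts the member's cost at £1,925 + £102.50 = £2,027.50.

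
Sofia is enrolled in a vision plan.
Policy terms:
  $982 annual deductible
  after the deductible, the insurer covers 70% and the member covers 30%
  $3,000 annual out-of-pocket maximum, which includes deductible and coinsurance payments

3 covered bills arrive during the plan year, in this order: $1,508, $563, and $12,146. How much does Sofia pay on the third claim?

#1 ($1,508): deductible takes $982, $526 remains; member's 30% is $157.80. Cost to member: $1,139.80. OOP to date $1,139.80.
#2 ($563): deductible already satisfied, so member's share is 30% × $563 = $168.90. Cost to member: $168.90. OOP to date $1,308.70.
#3 ($12,146): deductible already satisfied, so member's share is 30% × $12,146 = $3,643.80. That would push OOP to $4,952.50, over the $3,000 cap, so member pays $3,000 − $1,308.70 = $1,691.30.

$1,691.30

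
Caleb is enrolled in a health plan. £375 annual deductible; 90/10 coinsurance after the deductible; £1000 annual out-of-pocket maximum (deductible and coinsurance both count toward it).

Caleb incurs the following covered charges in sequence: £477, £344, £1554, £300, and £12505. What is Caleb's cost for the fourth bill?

Claim 1 (£477): deductible takes £375, £102 remains; patient's 10% is £10.20. Patient pays £385.20; OOP now £385.20.
Claim 2 (£344): deductible already satisfied, so patient's share is 10% × £344 = £34.40. Cost to patient: £34.40. OOP to date £419.60.
Claim 3 (£1554): deductible met; 10% of £1554 = £155.40. Cost to patient: £155.40. OOP to date £575.
Claim 4 (£300): 10% coinsurance on £300 = £30. Patient pays £30; OOP now £605.

£30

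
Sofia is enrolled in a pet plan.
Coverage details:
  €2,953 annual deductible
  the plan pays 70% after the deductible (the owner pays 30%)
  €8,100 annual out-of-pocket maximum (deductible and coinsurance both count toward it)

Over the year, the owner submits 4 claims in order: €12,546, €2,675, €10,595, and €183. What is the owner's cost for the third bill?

€1,466.60

Claim 1 — €12,546: deductible takes €2,953, €9,593 remains; coinsurance €9,593 × 30% = €2,877.90. Owner owes €5,830.90 (running OOP €5,830.90).
Claim 2 — €2,675: deductible already satisfied, so owner's share is 30% × €2,675 = €802.50. Cost to owner: €802.50. OOP to date €6,633.40.
Claim 3 — €10,595: 30% coinsurance on €10,595 = €3,178.50. Adding that to €6,633.40 gives €9,811.90, past the €8,100 cap; owner pays only €8,100 − €6,633.40 = €1,466.60.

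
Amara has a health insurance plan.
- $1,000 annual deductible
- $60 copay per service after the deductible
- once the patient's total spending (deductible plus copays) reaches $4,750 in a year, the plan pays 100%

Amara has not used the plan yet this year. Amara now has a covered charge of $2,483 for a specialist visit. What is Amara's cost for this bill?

$1,060

Nothing has been paid toward the $1,000 deductible, so the first $1,000 of this charge is applied there.
The remaining $1,483 (= $2,483 − $1,000) moves to the copay.
Copay on this service: $60.
So the patient owes $1,000 + $60 = $1,060 before any cap.
Year-to-date out-of-pocket becomes $0 + $1,060 = $1,060, still under the $4,750 maximum, so no cap applies.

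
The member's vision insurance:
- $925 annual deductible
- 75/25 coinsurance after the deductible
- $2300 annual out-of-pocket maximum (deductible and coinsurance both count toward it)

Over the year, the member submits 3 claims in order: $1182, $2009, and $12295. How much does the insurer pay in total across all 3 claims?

$13186

Bill 1, $1182: deductible takes $925, $257 remains; 25% of $257 = $64.25. Member pays $989.25; OOP now $989.25. Insurer: $1182 − $989.25 = $192.75.
Bill 2, $2009: 25% coinsurance on $2009 = $502.25. Member pays $502.25; OOP now $1491.50. Insurer: $2009 − $502.25 = $1506.75.
Bill 3, $12295: deductible met; 25% of $12295 = $3073.75. Adding that to $1491.50 gives $4565.25, past the $2300 cap; member pays only $2300 − $1491.50 = $808.50. Insurer: $12295 − $808.50 = $11486.50.
Insurer total: $192.75 + $1506.75 + $11486.50 = $13186.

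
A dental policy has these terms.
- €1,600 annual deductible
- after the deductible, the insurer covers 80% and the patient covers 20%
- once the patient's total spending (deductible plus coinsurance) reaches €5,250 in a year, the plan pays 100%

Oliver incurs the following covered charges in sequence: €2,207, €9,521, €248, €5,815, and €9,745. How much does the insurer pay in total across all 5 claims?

Claim 1 — €2,207: €1,600 to deductible, leaving €607; coinsurance €607 × 20% = €121.40. Patient owes €1,721.40 (running OOP €1,721.40). Plan pays €2,207 − €1,721.40 = €485.60.
Claim 2 — €9,521: 20% coinsurance on €9,521 = €1,904.20. Cost to patient: €1,904.20. OOP to date €3,625.60. Plan pays €9,521 − €1,904.20 = €7,616.80.
Claim 3 — €248: 20% coinsurance on €248 = €49.60. Cost to patient: €49.60. OOP to date €3,675.20. Plan pays €248 − €49.60 = €198.40.
Claim 4 — €5,815: deductible met; 20% of €5,815 = €1,163. Patient owes €1,163 (running OOP €4,838.20). Insurer: €5,815 − €1,163 = €4,652.
Claim 5 — €9,745: deductible already satisfied, so patient's share is 20% × €9,745 = €1,949. Adding that to €4,838.20 gives €6,787.20, past the €5,250 cap; patient pays only €5,250 − €4,838.20 = €411.80. Insurer: €9,745 − €411.80 = €9,333.20.
Insurer total: €485.60 + €7,616.80 + €198.40 + €4,652 + €9,333.20 = €22,286.

€22,286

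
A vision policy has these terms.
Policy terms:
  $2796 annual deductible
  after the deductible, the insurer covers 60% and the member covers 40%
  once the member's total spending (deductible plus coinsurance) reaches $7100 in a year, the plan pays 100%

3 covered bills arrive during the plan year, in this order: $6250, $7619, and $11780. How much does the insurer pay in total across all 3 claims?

$18549

#1 ($6250): deductible takes $2796, $3454 remains; 40% of $3454 = $1381.60. Member pays $4177.60; OOP now $4177.60. Plan pays $6250 − $4177.60 = $2072.40.
#2 ($7619): 40% coinsurance on $7619 = $3047.60. OOP would hit $7225.20 > $7100, so the cap limits the member to $7100 − $4177.60 = $2922.40. Insurer: $7619 − $2922.40 = $4696.60.
#3 ($11780): 40% coinsurance on $11780 = $4712. OOP would hit $11812 > $7100, so the cap limits the member to $7100 − $7100 = $0. Insurer: $11780 − $0 = $11780.
Insurer total: $2072.40 + $4696.60 + $11780 = $18549.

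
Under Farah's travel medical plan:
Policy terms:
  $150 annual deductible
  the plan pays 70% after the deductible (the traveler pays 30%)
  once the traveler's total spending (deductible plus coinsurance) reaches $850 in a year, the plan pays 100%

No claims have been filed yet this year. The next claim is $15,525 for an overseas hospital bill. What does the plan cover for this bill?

The full $150 deductible is still open; $150 of this bill applies to it.
That leaves $15,525 − $150 = $15,375 for coinsurance.
Coinsurance: $15,375 × 30% = $4,612.50.
So the traveler owes $150 + $4,612.50 = $4,762.50 before any cap.
That would bring total out-of-pocket to $4,762.50, past the $850 cap. The traveler is capped at $850 − $0 = $850 on this claim.
The insurer covers the remainder: $15,525 − $850 = $14,675.

$14,675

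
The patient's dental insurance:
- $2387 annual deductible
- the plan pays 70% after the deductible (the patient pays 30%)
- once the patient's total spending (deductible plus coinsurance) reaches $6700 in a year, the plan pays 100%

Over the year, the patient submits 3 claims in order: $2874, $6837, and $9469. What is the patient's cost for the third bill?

$2115.80

Claim 1 ($2874): $2387 to deductible, leaving $487; coinsurance $487 × 30% = $146.10. Patient pays $2533.10; OOP now $2533.10.
Claim 2 ($6837): deductible met; 30% of $6837 = $2051.10. Cost to patient: $2051.10. OOP to date $4584.20.
Claim 3 ($9469): deductible already satisfied, so patient's share is 30% × $9469 = $2840.70. OOP would hit $7424.90 > $6700, so the cap limits the patient to $6700 − $4584.20 = $2115.80.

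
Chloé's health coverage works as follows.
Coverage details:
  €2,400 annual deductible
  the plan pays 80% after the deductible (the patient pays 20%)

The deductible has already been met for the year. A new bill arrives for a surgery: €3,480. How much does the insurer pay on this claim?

With the deductible met, the entire €3,480 is subject to coinsurance.
Patient's 20% share of €3,480 is €696.
Insurer pays the balance: €3,480 − €696 = €2,784.

€2,784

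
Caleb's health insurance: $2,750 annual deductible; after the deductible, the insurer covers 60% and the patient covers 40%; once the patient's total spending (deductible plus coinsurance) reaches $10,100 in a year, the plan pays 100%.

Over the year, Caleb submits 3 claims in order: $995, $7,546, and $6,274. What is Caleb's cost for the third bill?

Bill 1, $995: fully absorbed by the deductible. Patient owes $995 (running OOP $995).
Bill 2, $7,546: deductible takes $1,755, $5,791 remains; coinsurance $5,791 × 40% = $2,316.40. Cost to patient: $4,071.40. OOP to date $5,066.40.
Bill 3, $6,274: deductible met; 40% of $6,274 = $2,509.60. Patient owes $2,509.60 (running OOP $7,576).

$2,509.60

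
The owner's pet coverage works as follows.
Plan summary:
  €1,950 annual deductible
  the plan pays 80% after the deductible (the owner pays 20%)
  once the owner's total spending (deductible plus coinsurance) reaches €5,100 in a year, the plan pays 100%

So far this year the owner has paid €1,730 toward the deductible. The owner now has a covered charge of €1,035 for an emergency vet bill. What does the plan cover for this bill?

Remaining deductible: €1,950 − €1,730 = €220.
The remaining €815 (= €1,035 − €220) moves to coinsurance.
Owner's 20% share of €815 is €163.
So the owner owes €220 + €163 = €383 before any cap.
Total out-of-pocket so far would be €1,730 + €383 = €2,113, below the €5,100 cap — no reduction.
The insurer covers the remainder: €1,035 − €383 = €652.

€652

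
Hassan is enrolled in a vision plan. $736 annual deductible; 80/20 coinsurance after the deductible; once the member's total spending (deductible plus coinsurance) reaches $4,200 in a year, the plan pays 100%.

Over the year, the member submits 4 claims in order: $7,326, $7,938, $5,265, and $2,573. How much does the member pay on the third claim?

$558.40

Bill 1, $7,326: $736 finishes the deductible; $6,590 goes to coinsurance; member's 20% is $1,318. Member owes $2,054 (running OOP $2,054).
Bill 2, $7,938: deductible already satisfied, so member's share is 20% × $7,938 = $1,587.60. Cost to member: $1,587.60. OOP to date $3,641.60.
Bill 3, $5,265: deductible met; 20% of $5,265 = $1,053. Adding that to $3,641.60 gives $4,694.60, past the $4,200 cap; member pays only $4,200 − $3,641.60 = $558.40.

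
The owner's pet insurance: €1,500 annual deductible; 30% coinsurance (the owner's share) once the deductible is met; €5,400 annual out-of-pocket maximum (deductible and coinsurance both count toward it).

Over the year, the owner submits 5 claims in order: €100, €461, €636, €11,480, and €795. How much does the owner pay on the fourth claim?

€3,656.10

#1 (€100): all of it applies to the deductible. Owner owes €100 (running OOP €100).
#2 (€461): fully absorbed by the deductible. Cost to owner: €461. OOP to date €561.
#3 (€636): fully absorbed by the deductible. Owner owes €636 (running OOP €1,197).
#4 (€11,480): deductible takes €303, €11,177 remains; coinsurance €11,177 × 30% = €3,353.10. Owner owes €3,656.10 (running OOP €4,853.10).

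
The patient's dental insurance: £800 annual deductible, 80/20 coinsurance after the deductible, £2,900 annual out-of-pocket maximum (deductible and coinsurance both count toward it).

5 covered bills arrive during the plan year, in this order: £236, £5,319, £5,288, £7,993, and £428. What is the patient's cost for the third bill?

Bill 1, £236: entire amount goes to the deductible. Cost to patient: £236. OOP to date £236.
Bill 2, £5,319: £564 finishes the deductible; £4,755 goes to coinsurance; patient's 20% is £951. Patient owes £1,515 (running OOP £1,751).
Bill 3, £5,288: deductible already satisfied, so patient's share is 20% × £5,288 = £1,057.60. Cost to patient: £1,057.60. OOP to date £2,808.60.

£1,057.60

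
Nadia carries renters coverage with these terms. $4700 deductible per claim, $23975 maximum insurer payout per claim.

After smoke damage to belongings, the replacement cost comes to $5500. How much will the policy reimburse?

$800

Subtract the deductible: $5500 − $4700 = $800.
$800 ≤ $23975, so the limit doesn't bind; insurer pays $800.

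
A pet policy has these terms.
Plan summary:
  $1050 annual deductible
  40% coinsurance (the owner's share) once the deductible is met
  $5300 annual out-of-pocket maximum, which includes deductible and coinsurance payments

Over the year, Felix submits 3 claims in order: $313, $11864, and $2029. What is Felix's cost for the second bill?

$4987

#1 ($313): fully absorbed by the deductible. Owner owes $313 (running OOP $313).
#2 ($11864): $737 finishes the deductible; $11127 goes to coinsurance; coinsurance $11127 × 40% = $4450.80. Together that's $737 + $4450.80 = $5187.80. That would push OOP to $5500.80, over the $5300 cap, so owner pays $5300 − $313 = $4987.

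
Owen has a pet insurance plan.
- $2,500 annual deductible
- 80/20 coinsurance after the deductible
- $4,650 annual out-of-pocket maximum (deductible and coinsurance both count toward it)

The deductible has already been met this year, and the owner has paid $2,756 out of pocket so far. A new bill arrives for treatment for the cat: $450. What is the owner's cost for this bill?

$90

The deductible is already satisfied, so the full bill goes to coinsurance.
Coinsurance: $450 × 20% = $90.
Cumulative spending $2,756 + $90 = $2,846 stays under the $4,650 maximum.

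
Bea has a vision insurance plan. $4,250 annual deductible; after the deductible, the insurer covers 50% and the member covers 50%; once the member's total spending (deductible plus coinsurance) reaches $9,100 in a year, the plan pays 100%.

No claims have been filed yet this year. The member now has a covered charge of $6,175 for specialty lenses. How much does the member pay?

$5,212.50

Deductible not yet touched, so the first $4,250 of the bill goes to the deductible.
The remaining $1,925 (= $6,175 − $4,250) moves to coinsurance.
Coinsurance: $1,925 × 50% = $962.50.
So the member owes $4,250 + $962.50 = $5,212.50 before any cap.
Cumulative spending $0 + $5,212.50 = $5,212.50 stays under the $9,100 maximum.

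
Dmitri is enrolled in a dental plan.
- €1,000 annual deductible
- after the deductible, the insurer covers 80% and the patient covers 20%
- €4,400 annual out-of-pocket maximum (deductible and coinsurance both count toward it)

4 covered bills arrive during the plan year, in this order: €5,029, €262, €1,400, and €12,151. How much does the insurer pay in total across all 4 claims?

Claim 1 (€5,029): €1,000 to deductible, leaving €4,029; patient's 20% is €805.80. Patient owes €1,805.80 (running OOP €1,805.80). Insurer: €5,029 − €1,805.80 = €3,223.20.
Claim 2 (€262): deductible met; 20% of €262 = €52.40. Patient owes €52.40 (running OOP €1,858.20). Plan pays €262 − €52.40 = €209.60.
Claim 3 (€1,400): deductible already satisfied, so patient's share is 20% × €1,400 = €280. Cost to patient: €280. OOP to date €2,138.20. Plan pays €1,400 − €280 = €1,120.
Claim 4 (€12,151): deductible already satisfied, so patient's share is 20% × €12,151 = €2,430.20. Adding that to €2,138.20 gives €4,568.40, past the €4,400 cap; patient pays only €4,400 − €2,138.20 = €2,261.80. Insurer: €12,151 − €2,261.80 = €9,889.20.
Insurer total: €3,223.20 + €209.60 + €1,120 + €9,889.20 = €14,442.

€14,442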